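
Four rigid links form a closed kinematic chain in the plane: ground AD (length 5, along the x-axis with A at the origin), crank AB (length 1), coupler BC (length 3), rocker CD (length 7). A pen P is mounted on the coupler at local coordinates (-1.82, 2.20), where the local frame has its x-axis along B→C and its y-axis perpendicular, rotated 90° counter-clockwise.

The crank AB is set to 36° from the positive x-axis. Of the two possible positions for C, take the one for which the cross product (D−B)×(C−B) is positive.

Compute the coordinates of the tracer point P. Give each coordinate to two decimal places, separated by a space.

0.91 -2.27

A=(0,0), D=(5.00,0)
B = A + 1.00·(cos36°, sin36°) = (0.8090, 0.5878)
|BD| = 4.2320
circle(B,3.00) ∩ circle(D,7.00): a=-2.6099, h=1.4793
  candidates: C₊=(-1.5701,2.4153) cross=6.261; C₋=(-1.9811,-0.5147) cross=-6.261
  mode + wants cross > 0 → take C=(-1.5701,2.4153) (cross=6.261)
ex = (C−B)/|BC| = (-0.7930,0.6092); ey = (-0.6092,-0.7930)
P = B + -1.82·ex + 2.20·ey = (0.9122,-2.2656)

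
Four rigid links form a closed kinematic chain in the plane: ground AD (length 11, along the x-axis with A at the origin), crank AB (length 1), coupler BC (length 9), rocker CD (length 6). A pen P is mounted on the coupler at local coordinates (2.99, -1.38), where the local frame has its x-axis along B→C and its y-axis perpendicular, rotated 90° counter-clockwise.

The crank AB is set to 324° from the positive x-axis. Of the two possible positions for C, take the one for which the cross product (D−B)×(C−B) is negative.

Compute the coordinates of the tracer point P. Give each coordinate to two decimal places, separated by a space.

A=(0,0), D=(11.00,0)
B = A + 1.00·(cos324°, sin324°) = (0.8090, -0.5878)
|BD| = 10.2079
circle(B,9.00) ∩ circle(D,6.00): a=7.3081, h=5.2527
  candidates: C₊=(7.8026,5.0770) cross=53.619; C₋=(8.4075,-5.4110) cross=-53.619
  mode - wants cross < 0 → take C=(8.4075,-5.4110) (cross=-53.619)
ex = (C−B)/|BC| = (0.8443,-0.5359); ey = (0.5359,0.8443)
P = B + 2.99·ex + -1.38·ey = (2.5938,-3.3553)

2.59 -3.36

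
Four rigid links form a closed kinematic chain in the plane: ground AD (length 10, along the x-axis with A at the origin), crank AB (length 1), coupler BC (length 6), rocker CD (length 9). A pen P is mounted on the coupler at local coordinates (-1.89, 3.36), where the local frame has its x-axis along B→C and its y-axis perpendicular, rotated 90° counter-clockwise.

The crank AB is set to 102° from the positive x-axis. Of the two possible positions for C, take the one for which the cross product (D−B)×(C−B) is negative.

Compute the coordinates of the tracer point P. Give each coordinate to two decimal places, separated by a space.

2.10 4.06

A=(0,0), D=(10.00,0)
B = A + 1.00·(cos102°, sin102°) = (-0.2079, 0.9781)
|BD| = 10.2547
circle(B,6.00) ∩ circle(D,9.00): a=2.9332, h=5.2341
  candidates: C₊=(3.2112,5.9086) cross=53.674; C₋=(2.2127,-4.5119) cross=-53.674
  mode - wants cross < 0 → take C=(2.2127,-4.5119) (cross=-53.674)
ex = (C−B)/|BC| = (0.4034,-0.9150); ey = (0.9150,0.4034)
P = B + -1.89·ex + 3.36·ey = (2.1040,4.0630)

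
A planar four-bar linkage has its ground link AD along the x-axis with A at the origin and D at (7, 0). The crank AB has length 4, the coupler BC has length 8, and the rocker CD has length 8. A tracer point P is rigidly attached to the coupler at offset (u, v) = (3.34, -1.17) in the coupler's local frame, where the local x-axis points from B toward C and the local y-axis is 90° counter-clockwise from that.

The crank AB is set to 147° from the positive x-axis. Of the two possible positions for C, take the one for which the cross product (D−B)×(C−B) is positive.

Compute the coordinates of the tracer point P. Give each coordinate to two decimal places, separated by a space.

A=(0,0), D=(7.00,0)
B = A + 4.00·(cos147°, sin147°) = (-3.3547, 2.1786)
|BD| = 10.5814
circle(B,8.00) ∩ circle(D,8.00): a=5.2907, h=6.0007
  candidates: C₊=(3.0581,6.9614) cross=63.496; C₋=(0.5872,-4.7829) cross=-63.496
  mode + wants cross > 0 → take C=(3.0581,6.9614) (cross=63.496)
ex = (C−B)/|BC| = (0.8016,0.5979); ey = (-0.5979,0.8016)
P = B + 3.34·ex + -1.17·ey = (0.0222,3.2375)

0.02 3.24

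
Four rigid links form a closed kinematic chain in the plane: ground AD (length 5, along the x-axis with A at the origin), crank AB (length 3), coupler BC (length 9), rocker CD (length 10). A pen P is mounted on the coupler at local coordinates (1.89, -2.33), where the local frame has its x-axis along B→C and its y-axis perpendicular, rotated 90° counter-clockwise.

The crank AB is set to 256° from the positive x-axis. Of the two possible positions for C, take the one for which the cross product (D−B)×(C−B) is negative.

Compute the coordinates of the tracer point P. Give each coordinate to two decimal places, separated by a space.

-1.40 -5.84

A=(0,0), D=(5.00,0)
B = A + 3.00·(cos256°, sin256°) = (-0.7258, -2.9109)
|BD| = 6.4232
circle(B,9.00) ∩ circle(D,10.00): a=1.7326, h=8.8317
  candidates: C₊=(-3.1837,5.7470) cross=56.728; C₋=(4.8211,-9.9984) cross=-56.728
  mode - wants cross < 0 → take C=(4.8211,-9.9984) (cross=-56.728)
ex = (C−B)/|BC| = (0.6163,-0.7875); ey = (0.7875,0.6163)
P = B + 1.89·ex + -2.33·ey = (-1.3958,-5.8353)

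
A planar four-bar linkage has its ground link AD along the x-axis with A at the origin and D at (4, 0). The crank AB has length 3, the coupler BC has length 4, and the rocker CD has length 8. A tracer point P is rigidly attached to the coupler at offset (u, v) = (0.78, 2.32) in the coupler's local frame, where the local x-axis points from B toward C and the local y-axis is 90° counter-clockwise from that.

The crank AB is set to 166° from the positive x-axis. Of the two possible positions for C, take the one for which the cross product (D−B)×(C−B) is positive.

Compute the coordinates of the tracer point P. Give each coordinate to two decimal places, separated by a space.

-5.13 1.76

A=(0,0), D=(4.00,0)
B = A + 3.00·(cos166°, sin166°) = (-2.9109, 0.7258)
|BD| = 6.9489
circle(B,4.00) ∩ circle(D,8.00): a=0.0207, h=3.9999
  candidates: C₊=(-2.4726,4.7017) cross=27.795; C₋=(-3.3081,-3.2545) cross=-27.795
  mode + wants cross > 0 → take C=(-2.4726,4.7017) (cross=27.795)
ex = (C−B)/|BC| = (0.1096,0.9940); ey = (-0.9940,0.1096)
P = B + 0.78·ex + 2.32·ey = (-5.1314,1.7553)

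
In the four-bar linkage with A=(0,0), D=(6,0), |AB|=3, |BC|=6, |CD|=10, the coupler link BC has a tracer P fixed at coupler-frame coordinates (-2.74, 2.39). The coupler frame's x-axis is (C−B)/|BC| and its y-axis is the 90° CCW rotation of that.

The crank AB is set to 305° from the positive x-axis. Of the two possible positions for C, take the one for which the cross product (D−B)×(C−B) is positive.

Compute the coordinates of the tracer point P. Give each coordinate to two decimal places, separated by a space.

A=(0,0), D=(6.00,0)
B = A + 3.00·(cos305°, sin305°) = (1.7207, -2.4575)
|BD| = 4.9347
circle(B,6.00) ∩ circle(D,10.00): a=-4.0173, h=4.4566
  candidates: C₊=(-3.9824,-0.5934) cross=21.992; C₋=(0.4563,-8.3227) cross=-21.992
  mode + wants cross > 0 → take C=(-3.9824,-0.5934) (cross=21.992)
ex = (C−B)/|BC| = (-0.9505,0.3107); ey = (-0.3107,-0.9505)
P = B + -2.74·ex + 2.39·ey = (3.5826,-5.5804)

3.58 -5.58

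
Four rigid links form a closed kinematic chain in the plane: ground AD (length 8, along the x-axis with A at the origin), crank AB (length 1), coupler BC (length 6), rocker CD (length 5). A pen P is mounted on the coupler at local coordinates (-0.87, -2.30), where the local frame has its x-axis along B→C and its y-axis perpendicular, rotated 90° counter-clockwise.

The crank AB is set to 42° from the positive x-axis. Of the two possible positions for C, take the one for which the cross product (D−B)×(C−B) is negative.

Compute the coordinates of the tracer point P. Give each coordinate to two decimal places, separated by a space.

-1.55 -0.22

A=(0,0), D=(8.00,0)
B = A + 1.00·(cos42°, sin42°) = (0.7431, 0.6691)
|BD| = 7.2876
circle(B,6.00) ∩ circle(D,5.00): a=4.3985, h=4.0808
  candidates: C₊=(5.4978,4.3288) cross=29.739; C₋=(4.7484,-3.7983) cross=-29.739
  mode - wants cross < 0 → take C=(4.7484,-3.7983) (cross=-29.739)
ex = (C−B)/|BC| = (0.6675,-0.7446); ey = (0.7446,0.6675)
P = B + -0.87·ex + -2.30·ey = (-1.5501,-0.2184)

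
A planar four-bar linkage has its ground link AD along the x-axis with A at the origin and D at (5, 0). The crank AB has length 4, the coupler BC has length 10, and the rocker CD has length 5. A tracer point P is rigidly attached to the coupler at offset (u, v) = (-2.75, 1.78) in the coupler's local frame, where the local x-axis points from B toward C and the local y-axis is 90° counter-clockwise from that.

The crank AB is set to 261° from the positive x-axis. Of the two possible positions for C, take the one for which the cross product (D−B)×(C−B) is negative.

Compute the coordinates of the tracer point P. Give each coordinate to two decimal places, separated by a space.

-3.59 -2.56

A=(0,0), D=(5.00,0)
B = A + 4.00·(cos261°, sin261°) = (-0.6257, -3.9508)
|BD| = 6.8744
circle(B,10.00) ∩ circle(D,5.00): a=8.8922, h=4.5748
  candidates: C₊=(4.0222,4.9035) cross=31.449; C₋=(9.2804,-2.5841) cross=-31.449
  mode - wants cross < 0 → take C=(9.2804,-2.5841) (cross=-31.449)
ex = (C−B)/|BC| = (0.9906,0.1367); ey = (-0.1367,0.9906)
P = B + -2.75·ex + 1.78·ey = (-3.5932,-2.5633)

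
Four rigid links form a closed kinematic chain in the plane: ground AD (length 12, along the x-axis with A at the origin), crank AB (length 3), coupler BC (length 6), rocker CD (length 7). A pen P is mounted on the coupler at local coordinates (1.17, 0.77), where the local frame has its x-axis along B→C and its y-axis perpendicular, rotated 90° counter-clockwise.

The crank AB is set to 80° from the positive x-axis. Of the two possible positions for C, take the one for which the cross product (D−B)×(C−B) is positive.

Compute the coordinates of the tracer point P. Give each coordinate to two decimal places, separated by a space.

1.51 3.95

A=(0,0), D=(12.00,0)
B = A + 3.00·(cos80°, sin80°) = (0.5209, 2.9544)
|BD| = 11.8532
circle(B,6.00) ∩ circle(D,7.00): a=5.3782, h=2.6599
  candidates: C₊=(6.3924,4.1898) cross=31.528; C₋=(5.0664,-0.9620) cross=-31.528
  mode + wants cross > 0 → take C=(6.3924,4.1898) (cross=31.528)
ex = (C−B)/|BC| = (0.9786,0.2059); ey = (-0.2059,0.9786)
P = B + 1.17·ex + 0.77·ey = (1.5073,3.9488)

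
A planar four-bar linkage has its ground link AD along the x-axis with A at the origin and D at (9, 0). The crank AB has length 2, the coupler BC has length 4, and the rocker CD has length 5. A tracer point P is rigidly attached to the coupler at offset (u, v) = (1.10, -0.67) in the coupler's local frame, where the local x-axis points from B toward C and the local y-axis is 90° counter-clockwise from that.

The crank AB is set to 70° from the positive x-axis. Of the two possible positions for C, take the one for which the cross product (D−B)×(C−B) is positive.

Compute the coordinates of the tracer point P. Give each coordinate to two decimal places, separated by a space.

1.87 1.37

A=(0,0), D=(9.00,0)
B = A + 2.00·(cos70°, sin70°) = (0.6840, 1.8794)
|BD| = 8.5257
circle(B,4.00) ∩ circle(D,5.00): a=3.7350, h=1.4316
  candidates: C₊=(4.6428,2.4525) cross=12.206; C₋=(4.0116,-0.3404) cross=-12.206
  mode + wants cross > 0 → take C=(4.6428,2.4525) (cross=12.206)
ex = (C−B)/|BC| = (0.9897,0.1433); ey = (-0.1433,0.9897)
P = B + 1.10·ex + -0.67·ey = (1.8687,1.3739)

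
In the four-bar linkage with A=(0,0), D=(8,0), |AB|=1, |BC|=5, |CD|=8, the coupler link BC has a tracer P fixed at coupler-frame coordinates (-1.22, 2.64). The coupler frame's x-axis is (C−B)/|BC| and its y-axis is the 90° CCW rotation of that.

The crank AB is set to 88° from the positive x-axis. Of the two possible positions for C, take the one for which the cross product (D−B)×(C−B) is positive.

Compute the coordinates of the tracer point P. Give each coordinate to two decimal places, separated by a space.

-2.87 1.04

A=(0,0), D=(8.00,0)
B = A + 1.00·(cos88°, sin88°) = (0.0349, 0.9994)
|BD| = 8.0276
circle(B,5.00) ∩ circle(D,8.00): a=1.5846, h=4.7422
  candidates: C₊=(2.1976,5.5075) cross=38.069; C₋=(1.0168,-3.9032) cross=-38.069
  mode + wants cross > 0 → take C=(2.1976,5.5075) (cross=38.069)
ex = (C−B)/|BC| = (0.4325,0.9016); ey = (-0.9016,0.4325)
P = B + -1.22·ex + 2.64·ey = (-2.8731,1.0413)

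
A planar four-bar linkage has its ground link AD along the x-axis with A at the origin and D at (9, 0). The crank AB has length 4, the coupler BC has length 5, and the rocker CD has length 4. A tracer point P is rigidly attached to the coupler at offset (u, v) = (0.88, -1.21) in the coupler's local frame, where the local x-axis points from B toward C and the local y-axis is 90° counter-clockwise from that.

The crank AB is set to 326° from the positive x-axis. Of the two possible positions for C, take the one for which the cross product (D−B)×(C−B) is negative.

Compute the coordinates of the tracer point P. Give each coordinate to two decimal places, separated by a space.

3.75 -3.67

A=(0,0), D=(9.00,0)
B = A + 4.00·(cos326°, sin326°) = (3.3162, -2.2368)
|BD| = 6.1081
circle(B,5.00) ∩ circle(D,4.00): a=3.7908, h=3.2604
  candidates: C₊=(5.6497,2.1853) cross=19.915; C₋=(8.0376,-3.8825) cross=-19.915
  mode - wants cross < 0 → take C=(8.0376,-3.8825) (cross=-19.915)
ex = (C−B)/|BC| = (0.9443,-0.3291); ey = (0.3291,0.9443)
P = B + 0.88·ex + -1.21·ey = (3.7489,-3.6690)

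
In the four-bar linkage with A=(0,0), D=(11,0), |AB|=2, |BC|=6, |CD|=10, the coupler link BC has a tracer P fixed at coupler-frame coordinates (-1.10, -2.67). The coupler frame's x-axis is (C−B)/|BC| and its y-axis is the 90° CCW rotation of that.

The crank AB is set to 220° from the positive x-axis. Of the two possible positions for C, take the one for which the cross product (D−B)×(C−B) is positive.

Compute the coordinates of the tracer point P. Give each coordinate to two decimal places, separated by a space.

0.11 -3.66

A=(0,0), D=(11.00,0)
B = A + 2.00·(cos220°, sin220°) = (-1.5321, -1.2856)
|BD| = 12.5979
circle(B,6.00) ∩ circle(D,10.00): a=3.7588, h=4.6767
  candidates: C₊=(1.7299,3.7503) cross=58.916; C₋=(2.6843,-5.5543) cross=-58.916
  mode + wants cross > 0 → take C=(1.7299,3.7503) (cross=58.916)
ex = (C−B)/|BC| = (0.5437,0.8393); ey = (-0.8393,0.5437)
P = B + -1.10·ex + -2.67·ey = (0.1108,-3.6604)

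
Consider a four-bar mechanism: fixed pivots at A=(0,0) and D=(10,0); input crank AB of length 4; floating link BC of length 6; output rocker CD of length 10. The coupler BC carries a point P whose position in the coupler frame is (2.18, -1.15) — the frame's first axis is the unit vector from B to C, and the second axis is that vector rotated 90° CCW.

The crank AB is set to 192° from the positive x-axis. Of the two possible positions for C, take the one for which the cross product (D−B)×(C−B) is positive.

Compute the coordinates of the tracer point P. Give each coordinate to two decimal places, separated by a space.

A=(0,0), D=(10.00,0)
B = A + 4.00·(cos192°, sin192°) = (-3.9126, -0.8316)
|BD| = 13.9374
circle(B,6.00) ∩ circle(D,10.00): a=4.6727, h=3.7637
  candidates: C₊=(0.5272,3.2042) cross=52.456; C₋=(0.9764,-4.3098) cross=-52.456
  mode + wants cross > 0 → take C=(0.5272,3.2042) (cross=52.456)
ex = (C−B)/|BC| = (0.7400,0.6726); ey = (-0.6726,0.7400)
P = B + 2.18·ex + -1.15·ey = (-1.5259,-0.2163)

-1.53 -0.22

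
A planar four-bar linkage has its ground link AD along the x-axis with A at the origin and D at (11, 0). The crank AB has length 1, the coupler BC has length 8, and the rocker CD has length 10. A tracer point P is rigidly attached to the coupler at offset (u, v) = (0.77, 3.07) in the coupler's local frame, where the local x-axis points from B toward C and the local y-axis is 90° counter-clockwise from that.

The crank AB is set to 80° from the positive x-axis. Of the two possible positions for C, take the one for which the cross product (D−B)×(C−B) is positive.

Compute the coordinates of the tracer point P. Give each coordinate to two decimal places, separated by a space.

A=(0,0), D=(11.00,0)
B = A + 1.00·(cos80°, sin80°) = (0.1736, 0.9848)
|BD| = 10.8711
circle(B,8.00) ∩ circle(D,10.00): a=3.7798, h=7.0508
  candidates: C₊=(4.5766,7.6642) cross=76.649; C₋=(3.2991,-6.3794) cross=-76.649
  mode + wants cross > 0 → take C=(4.5766,7.6642) (cross=76.649)
ex = (C−B)/|BC| = (0.5504,0.8349); ey = (-0.8349,0.5504)
P = B + 0.77·ex + 3.07·ey = (-1.9658,3.3173)

-1.97 3.32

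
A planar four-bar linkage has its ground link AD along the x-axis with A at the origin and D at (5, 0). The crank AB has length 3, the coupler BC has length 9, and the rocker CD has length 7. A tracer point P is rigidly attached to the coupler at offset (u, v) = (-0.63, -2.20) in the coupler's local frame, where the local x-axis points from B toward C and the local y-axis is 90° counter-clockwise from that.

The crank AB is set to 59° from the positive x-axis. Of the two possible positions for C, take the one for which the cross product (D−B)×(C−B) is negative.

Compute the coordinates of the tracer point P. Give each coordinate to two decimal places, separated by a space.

A=(0,0), D=(5.00,0)
B = A + 3.00·(cos59°, sin59°) = (1.5451, 2.5715)
|BD| = 4.3068
circle(B,9.00) ∩ circle(D,7.00): a=5.8684, h=6.8236
  candidates: C₊=(10.3269,4.5414) cross=29.388; C₋=(2.1785,-6.4062) cross=-29.388
  mode - wants cross < 0 → take C=(2.1785,-6.4062) (cross=-29.388)
ex = (C−B)/|BC| = (0.0704,-0.9975); ey = (0.9975,0.0704)
P = B + -0.63·ex + -2.20·ey = (-0.6938,3.0451)

-0.69 3.05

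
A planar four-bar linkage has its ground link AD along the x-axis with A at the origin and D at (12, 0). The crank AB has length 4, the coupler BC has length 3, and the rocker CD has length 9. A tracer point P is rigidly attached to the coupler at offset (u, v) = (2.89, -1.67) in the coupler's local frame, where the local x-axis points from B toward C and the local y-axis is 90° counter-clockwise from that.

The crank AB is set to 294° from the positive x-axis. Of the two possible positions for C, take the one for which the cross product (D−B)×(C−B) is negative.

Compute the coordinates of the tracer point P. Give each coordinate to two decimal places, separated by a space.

A=(0,0), D=(12.00,0)
B = A + 4.00·(cos294°, sin294°) = (1.6269, -3.6542)
|BD| = 10.9979
circle(B,3.00) ∩ circle(D,9.00): a=2.2256, h=2.0117
  candidates: C₊=(3.0577,-1.0173) cross=22.124; C₋=(4.3945,-4.8121) cross=-22.124
  mode - wants cross < 0 → take C=(4.3945,-4.8121) (cross=-22.124)
ex = (C−B)/|BC| = (0.9225,-0.3860); ey = (0.3860,0.9225)
P = B + 2.89·ex + -1.67·ey = (3.6484,-6.3102)

3.65 -6.31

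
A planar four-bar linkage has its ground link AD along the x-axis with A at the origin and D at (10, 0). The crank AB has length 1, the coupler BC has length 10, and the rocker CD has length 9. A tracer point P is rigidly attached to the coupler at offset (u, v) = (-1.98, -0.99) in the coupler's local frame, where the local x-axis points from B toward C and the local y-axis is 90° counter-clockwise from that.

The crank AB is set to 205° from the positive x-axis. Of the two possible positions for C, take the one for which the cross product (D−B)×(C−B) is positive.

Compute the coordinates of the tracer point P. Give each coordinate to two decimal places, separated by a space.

A=(0,0), D=(10.00,0)
B = A + 1.00·(cos205°, sin205°) = (-0.9063, -0.4226)
|BD| = 10.9145
circle(B,10.00) ∩ circle(D,9.00): a=6.3276, h=7.7434
  candidates: C₊=(5.1168,7.5600) cross=84.516; C₋=(5.7164,-7.9152) cross=-84.516
  mode + wants cross > 0 → take C=(5.1168,7.5600) (cross=84.516)
ex = (C−B)/|BC| = (0.6023,0.7983); ey = (-0.7983,0.6023)
P = B + -1.98·ex + -0.99·ey = (-1.3086,-2.5995)

-1.31 -2.60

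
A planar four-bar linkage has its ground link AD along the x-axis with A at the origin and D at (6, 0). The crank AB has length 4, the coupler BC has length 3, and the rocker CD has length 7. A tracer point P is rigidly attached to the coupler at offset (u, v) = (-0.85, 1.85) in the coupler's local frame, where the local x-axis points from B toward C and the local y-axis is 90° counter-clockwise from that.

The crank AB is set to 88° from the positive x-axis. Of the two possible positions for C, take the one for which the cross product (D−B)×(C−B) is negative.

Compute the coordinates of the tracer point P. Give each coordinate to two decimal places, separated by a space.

2.17 4.15

A=(0,0), D=(6.00,0)
B = A + 4.00·(cos88°, sin88°) = (0.1396, 3.9976)
|BD| = 7.0940
circle(B,3.00) ∩ circle(D,7.00): a=0.7277, h=2.9104
  candidates: C₊=(2.3808,5.9918) cross=20.646; C₋=(-0.8993,1.1832) cross=-20.646
  mode - wants cross < 0 → take C=(-0.8993,1.1832) (cross=-20.646)
ex = (C−B)/|BC| = (-0.3463,-0.9381); ey = (0.9381,-0.3463)
P = B + -0.85·ex + 1.85·ey = (2.1695,4.1543)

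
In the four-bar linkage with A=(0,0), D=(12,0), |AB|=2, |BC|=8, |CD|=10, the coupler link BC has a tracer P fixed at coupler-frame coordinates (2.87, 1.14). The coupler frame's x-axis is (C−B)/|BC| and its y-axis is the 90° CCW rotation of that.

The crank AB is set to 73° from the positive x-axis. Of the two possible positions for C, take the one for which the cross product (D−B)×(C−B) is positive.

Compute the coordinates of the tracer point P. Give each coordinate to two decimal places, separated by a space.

A=(0,0), D=(12.00,0)
B = A + 2.00·(cos73°, sin73°) = (0.5847, 1.9126)
|BD| = 11.5744
circle(B,8.00) ∩ circle(D,10.00): a=4.2320, h=6.7890
  candidates: C₊=(5.8804,7.9089) cross=78.578; C₋=(3.6367,-5.4823) cross=-78.578
  mode + wants cross > 0 → take C=(5.8804,7.9089) (cross=78.578)
ex = (C−B)/|BC| = (0.6620,0.7495); ey = (-0.7495,0.6620)
P = B + 2.87·ex + 1.14·ey = (1.6301,4.8184)

1.63 4.82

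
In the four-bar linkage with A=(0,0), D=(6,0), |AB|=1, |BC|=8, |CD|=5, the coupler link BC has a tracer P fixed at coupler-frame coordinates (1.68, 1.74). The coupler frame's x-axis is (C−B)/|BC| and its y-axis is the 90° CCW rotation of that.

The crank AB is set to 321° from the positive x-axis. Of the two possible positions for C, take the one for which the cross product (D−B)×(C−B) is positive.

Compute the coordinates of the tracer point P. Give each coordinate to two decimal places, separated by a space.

A=(0,0), D=(6.00,0)
B = A + 1.00·(cos321°, sin321°) = (0.7771, -0.6293)
|BD| = 5.2606
circle(B,8.00) ∩ circle(D,5.00): a=6.3371, h=4.8827
  candidates: C₊=(6.4846,4.9765) cross=25.686; C₋=(7.6528,-4.7189) cross=-25.686
  mode + wants cross > 0 → take C=(6.4846,4.9765) (cross=25.686)
ex = (C−B)/|BC| = (0.7134,0.7007); ey = (-0.7007,0.7134)
P = B + 1.68·ex + 1.74·ey = (0.7565,1.7893)

0.76 1.79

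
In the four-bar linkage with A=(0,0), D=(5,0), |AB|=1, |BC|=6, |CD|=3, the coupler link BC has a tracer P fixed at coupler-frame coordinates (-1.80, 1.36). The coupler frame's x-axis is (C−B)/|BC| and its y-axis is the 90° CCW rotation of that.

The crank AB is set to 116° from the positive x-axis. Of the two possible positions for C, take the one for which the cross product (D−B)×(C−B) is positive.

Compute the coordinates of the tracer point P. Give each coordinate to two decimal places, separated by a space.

A=(0,0), D=(5.00,0)
B = A + 1.00·(cos116°, sin116°) = (-0.4384, 0.8988)
|BD| = 5.5121
circle(B,6.00) ∩ circle(D,3.00): a=5.2052, h=2.9843
  candidates: C₊=(5.1838,2.9944) cross=16.450; C₋=(4.2106,-2.8943) cross=-16.450
  mode + wants cross > 0 → take C=(5.1838,2.9944) (cross=16.450)
ex = (C−B)/|BC| = (0.9370,0.3493); ey = (-0.3493,0.9370)
P = B + -1.80·ex + 1.36·ey = (-2.6000,1.5445)

-2.60 1.54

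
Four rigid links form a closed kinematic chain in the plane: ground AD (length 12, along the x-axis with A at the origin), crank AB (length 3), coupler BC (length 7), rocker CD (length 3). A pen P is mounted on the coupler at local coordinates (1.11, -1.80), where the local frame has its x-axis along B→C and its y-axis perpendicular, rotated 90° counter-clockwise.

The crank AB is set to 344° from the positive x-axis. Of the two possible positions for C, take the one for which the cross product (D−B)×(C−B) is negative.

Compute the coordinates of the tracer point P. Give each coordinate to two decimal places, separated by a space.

3.67 -2.79

A=(0,0), D=(12.00,0)
B = A + 3.00·(cos344°, sin344°) = (2.8838, -0.8269)
|BD| = 9.1536
circle(B,7.00) ∩ circle(D,3.00): a=6.7617, h=1.8108
  candidates: C₊=(9.4543,1.5873) cross=16.575; C₋=(9.7815,-2.0194) cross=-16.575
  mode - wants cross < 0 → take C=(9.7815,-2.0194) (cross=-16.575)
ex = (C−B)/|BC| = (0.9854,-0.1704); ey = (0.1704,0.9854)
P = B + 1.11·ex + -1.80·ey = (3.6709,-2.7897)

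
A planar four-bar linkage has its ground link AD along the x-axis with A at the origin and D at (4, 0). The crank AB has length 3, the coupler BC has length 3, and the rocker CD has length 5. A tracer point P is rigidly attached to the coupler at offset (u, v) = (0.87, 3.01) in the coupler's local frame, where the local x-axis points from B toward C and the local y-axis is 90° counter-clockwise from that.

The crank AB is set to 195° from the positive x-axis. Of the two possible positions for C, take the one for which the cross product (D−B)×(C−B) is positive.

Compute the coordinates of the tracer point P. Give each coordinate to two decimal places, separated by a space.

-4.45 1.95

A=(0,0), D=(4.00,0)
B = A + 3.00·(cos195°, sin195°) = (-2.8978, -0.7765)
|BD| = 6.9413
circle(B,3.00) ∩ circle(D,5.00): a=2.3182, h=1.9042
  candidates: C₊=(-0.8072,1.3751) cross=13.218; C₋=(-0.3812,-2.4094) cross=-13.218
  mode + wants cross > 0 → take C=(-0.8072,1.3751) (cross=13.218)
ex = (C−B)/|BC| = (0.6969,0.7172); ey = (-0.7172,0.6969)
P = B + 0.87·ex + 3.01·ey = (-4.4503,1.9451)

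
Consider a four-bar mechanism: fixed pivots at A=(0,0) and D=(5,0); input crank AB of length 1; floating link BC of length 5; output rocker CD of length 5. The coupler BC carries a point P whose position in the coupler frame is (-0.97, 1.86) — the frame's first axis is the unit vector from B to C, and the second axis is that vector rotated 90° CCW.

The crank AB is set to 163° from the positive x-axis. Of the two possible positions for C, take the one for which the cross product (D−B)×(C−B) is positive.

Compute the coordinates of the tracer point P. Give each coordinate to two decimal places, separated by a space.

A=(0,0), D=(5.00,0)
B = A + 1.00·(cos163°, sin163°) = (-0.9563, 0.2924)
|BD| = 5.9635
circle(B,5.00) ∩ circle(D,5.00): a=2.9817, h=4.0136
  candidates: C₊=(2.2186,4.1550) cross=23.935; C₋=(1.8251,-3.8626) cross=-23.935
  mode + wants cross > 0 → take C=(2.2186,4.1550) (cross=23.935)
ex = (C−B)/|BC| = (0.6350,0.7725); ey = (-0.7725,0.6350)
P = B + -0.97·ex + 1.86·ey = (-3.0091,0.7241)

-3.01 0.72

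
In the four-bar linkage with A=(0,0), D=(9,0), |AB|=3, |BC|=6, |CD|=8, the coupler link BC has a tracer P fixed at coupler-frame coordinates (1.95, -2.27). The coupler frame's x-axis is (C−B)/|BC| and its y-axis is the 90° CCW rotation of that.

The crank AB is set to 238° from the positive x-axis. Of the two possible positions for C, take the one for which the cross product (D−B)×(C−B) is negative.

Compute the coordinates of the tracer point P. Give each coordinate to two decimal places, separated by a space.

A=(0,0), D=(9.00,0)
B = A + 3.00·(cos238°, sin238°) = (-1.5898, -2.5441)
|BD| = 10.8911
circle(B,6.00) ∩ circle(D,8.00): a=4.1601, h=4.3236
  candidates: C₊=(1.4452,2.6316) cross=47.089; C₋=(3.4652,-5.7764) cross=-47.089
  mode - wants cross < 0 → take C=(3.4652,-5.7764) (cross=-47.089)
ex = (C−B)/|BC| = (0.8425,-0.5387); ey = (0.5387,0.8425)
P = B + 1.95·ex + -2.27·ey = (-1.1697,-5.5071)

-1.17 -5.51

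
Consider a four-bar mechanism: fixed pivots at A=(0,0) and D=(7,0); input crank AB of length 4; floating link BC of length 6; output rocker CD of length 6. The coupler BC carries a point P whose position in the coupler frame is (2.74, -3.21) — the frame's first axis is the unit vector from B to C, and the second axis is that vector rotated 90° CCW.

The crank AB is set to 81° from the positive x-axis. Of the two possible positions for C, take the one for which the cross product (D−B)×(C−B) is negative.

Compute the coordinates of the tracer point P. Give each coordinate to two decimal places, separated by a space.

-2.23 0.85

A=(0,0), D=(7.00,0)
B = A + 4.00·(cos81°, sin81°) = (0.6257, 3.9508)
|BD| = 7.4993
circle(B,6.00) ∩ circle(D,6.00): a=3.7497, h=4.6840
  candidates: C₊=(6.2805,5.9567) cross=35.127; C₋=(1.3453,-2.0059) cross=-35.127
  mode - wants cross < 0 → take C=(1.3453,-2.0059) (cross=-35.127)
ex = (C−B)/|BC| = (0.1199,-0.9928); ey = (0.9928,0.1199)
P = B + 2.74·ex + -3.21·ey = (-2.2325,0.8456)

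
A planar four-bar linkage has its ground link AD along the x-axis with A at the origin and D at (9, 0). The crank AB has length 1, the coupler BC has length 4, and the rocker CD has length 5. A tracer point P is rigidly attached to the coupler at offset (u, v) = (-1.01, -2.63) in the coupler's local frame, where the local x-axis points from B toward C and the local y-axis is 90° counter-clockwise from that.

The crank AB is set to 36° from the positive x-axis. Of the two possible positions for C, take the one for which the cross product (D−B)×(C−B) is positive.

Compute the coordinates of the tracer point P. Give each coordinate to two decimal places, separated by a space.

0.91 -2.23

A=(0,0), D=(9.00,0)
B = A + 1.00·(cos36°, sin36°) = (0.8090, 0.5878)
|BD| = 8.2120
circle(B,4.00) ∩ circle(D,5.00): a=3.5580, h=1.8276
  candidates: C₊=(4.4888,2.1561) cross=15.009; C₋=(4.2271,-1.4898) cross=-15.009
  mode + wants cross > 0 → take C=(4.4888,2.1561) (cross=15.009)
ex = (C−B)/|BC| = (0.9199,0.3921); ey = (-0.3921,0.9199)
P = B + -1.01·ex + -2.63·ey = (0.9110,-2.2276)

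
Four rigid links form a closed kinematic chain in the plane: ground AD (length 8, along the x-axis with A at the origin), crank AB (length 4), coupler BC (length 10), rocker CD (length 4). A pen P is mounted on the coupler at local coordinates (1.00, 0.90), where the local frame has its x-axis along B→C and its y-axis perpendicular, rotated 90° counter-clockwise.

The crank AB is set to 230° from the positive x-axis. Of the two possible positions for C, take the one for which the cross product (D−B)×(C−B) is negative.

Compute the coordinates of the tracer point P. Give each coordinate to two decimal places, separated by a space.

A=(0,0), D=(8.00,0)
B = A + 4.00·(cos230°, sin230°) = (-2.5712, -3.0642)
|BD| = 11.0063
circle(B,10.00) ∩ circle(D,4.00): a=9.3191, h=3.6268
  candidates: C₊=(5.3699,3.0137) cross=39.917; C₋=(7.3893,-3.9531) cross=-39.917
  mode - wants cross < 0 → take C=(7.3893,-3.9531) (cross=-39.917)
ex = (C−B)/|BC| = (0.9960,-0.0889); ey = (0.0889,0.9960)
P = B + 1.00·ex + 0.90·ey = (-1.4951,-2.2566)

-1.50 -2.26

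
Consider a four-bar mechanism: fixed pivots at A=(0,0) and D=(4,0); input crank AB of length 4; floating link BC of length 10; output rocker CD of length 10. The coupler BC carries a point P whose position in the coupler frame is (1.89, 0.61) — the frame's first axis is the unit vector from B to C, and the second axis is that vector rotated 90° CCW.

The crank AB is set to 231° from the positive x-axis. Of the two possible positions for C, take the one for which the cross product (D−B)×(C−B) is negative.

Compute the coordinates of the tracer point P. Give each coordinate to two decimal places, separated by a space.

-0.72 -3.96

A=(0,0), D=(4.00,0)
B = A + 4.00·(cos231°, sin231°) = (-2.5173, -3.1086)
|BD| = 7.2207
circle(B,10.00) ∩ circle(D,10.00): a=3.6103, h=9.3255
  candidates: C₊=(-3.2734,6.8628) cross=67.337; C₋=(4.7561,-9.9714) cross=-67.337
  mode - wants cross < 0 → take C=(4.7561,-9.9714) (cross=-67.337)
ex = (C−B)/|BC| = (0.7273,-0.6863); ey = (0.6863,0.7273)
P = B + 1.89·ex + 0.61·ey = (-0.7240,-3.9620)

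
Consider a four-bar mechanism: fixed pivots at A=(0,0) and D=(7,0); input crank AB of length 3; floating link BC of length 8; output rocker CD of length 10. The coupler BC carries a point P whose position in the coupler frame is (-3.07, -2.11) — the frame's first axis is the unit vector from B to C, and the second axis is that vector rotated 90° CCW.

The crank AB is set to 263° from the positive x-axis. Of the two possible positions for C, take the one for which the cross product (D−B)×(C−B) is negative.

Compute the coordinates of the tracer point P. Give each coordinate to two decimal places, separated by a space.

A=(0,0), D=(7.00,0)
B = A + 3.00·(cos263°, sin263°) = (-0.3656, -2.9776)
|BD| = 7.9447
circle(B,8.00) ∩ circle(D,10.00): a=1.7067, h=7.8158
  candidates: C₊=(-1.7126,4.9081) cross=62.095; C₋=(4.1460,-9.5841) cross=-62.095
  mode - wants cross < 0 → take C=(4.1460,-9.5841) (cross=-62.095)
ex = (C−B)/|BC| = (0.5640,-0.8258); ey = (0.8258,0.5640)
P = B + -3.07·ex + -2.11·ey = (-3.8394,-1.6324)

-3.84 -1.63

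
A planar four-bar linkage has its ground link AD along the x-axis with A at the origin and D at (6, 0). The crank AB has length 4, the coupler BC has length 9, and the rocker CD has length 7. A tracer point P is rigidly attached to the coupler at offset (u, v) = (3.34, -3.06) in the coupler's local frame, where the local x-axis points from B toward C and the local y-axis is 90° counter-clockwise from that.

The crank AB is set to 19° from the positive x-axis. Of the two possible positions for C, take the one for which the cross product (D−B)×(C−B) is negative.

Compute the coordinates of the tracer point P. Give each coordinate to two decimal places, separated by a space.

A=(0,0), D=(6.00,0)
B = A + 4.00·(cos19°, sin19°) = (3.7821, 1.3023)
|BD| = 2.5720
circle(B,9.00) ∩ circle(D,7.00): a=7.5069, h=4.9646
  candidates: C₊=(12.7693,1.7825) cross=12.769; C₋=(7.7418,-6.7798) cross=-12.769
  mode - wants cross < 0 → take C=(7.7418,-6.7798) (cross=-12.769)
ex = (C−B)/|BC| = (0.4400,-0.8980); ey = (0.8980,0.4400)
P = B + 3.34·ex + -3.06·ey = (2.5037,-3.0434)

2.50 -3.04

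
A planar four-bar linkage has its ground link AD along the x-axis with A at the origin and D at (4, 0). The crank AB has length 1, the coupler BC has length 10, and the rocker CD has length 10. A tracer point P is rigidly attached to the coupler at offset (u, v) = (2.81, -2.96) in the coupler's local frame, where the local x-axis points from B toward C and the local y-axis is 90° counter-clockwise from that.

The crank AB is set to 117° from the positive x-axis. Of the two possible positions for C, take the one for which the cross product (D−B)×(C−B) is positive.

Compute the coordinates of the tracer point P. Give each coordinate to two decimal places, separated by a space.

A=(0,0), D=(4.00,0)
B = A + 1.00·(cos117°, sin117°) = (-0.4540, 0.8910)
|BD| = 4.5422
circle(B,10.00) ∩ circle(D,10.00): a=2.2711, h=9.7387
  candidates: C₊=(3.6833,9.9950) cross=44.235; C₋=(-0.1373,-9.1040) cross=-44.235
  mode + wants cross > 0 → take C=(3.6833,9.9950) (cross=44.235)
ex = (C−B)/|BC| = (0.4137,0.9104); ey = (-0.9104,0.4137)
P = B + 2.81·ex + -2.96·ey = (3.4034,2.2246)

3.40 2.22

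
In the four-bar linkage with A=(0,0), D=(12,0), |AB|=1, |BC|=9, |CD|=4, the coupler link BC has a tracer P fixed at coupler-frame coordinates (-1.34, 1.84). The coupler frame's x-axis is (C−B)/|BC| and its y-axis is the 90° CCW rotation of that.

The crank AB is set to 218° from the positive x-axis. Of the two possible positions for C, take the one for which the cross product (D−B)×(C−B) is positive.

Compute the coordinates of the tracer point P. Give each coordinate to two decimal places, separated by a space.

A=(0,0), D=(12.00,0)
B = A + 1.00·(cos218°, sin218°) = (-0.7880, -0.6157)
|BD| = 12.8028
circle(B,9.00) ∩ circle(D,4.00): a=8.9399, h=1.0382
  candidates: C₊=(8.0916,0.8513) cross=13.292; C₋=(8.1915,-1.2228) cross=-13.292
  mode + wants cross > 0 → take C=(8.0916,0.8513) (cross=13.292)
ex = (C−B)/|BC| = (0.9866,0.1630); ey = (-0.1630,0.9866)
P = B + -1.34·ex + 1.84·ey = (-2.4100,0.9813)

-2.41 0.98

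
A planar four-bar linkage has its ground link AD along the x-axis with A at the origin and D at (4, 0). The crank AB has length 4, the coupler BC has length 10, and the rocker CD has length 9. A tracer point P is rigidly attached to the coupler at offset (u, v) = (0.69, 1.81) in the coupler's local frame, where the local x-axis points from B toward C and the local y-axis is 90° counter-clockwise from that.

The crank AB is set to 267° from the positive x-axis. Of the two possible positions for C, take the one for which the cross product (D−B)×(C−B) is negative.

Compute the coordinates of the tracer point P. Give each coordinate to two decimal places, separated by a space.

A=(0,0), D=(4.00,0)
B = A + 4.00·(cos267°, sin267°) = (-0.2093, -3.9945)
|BD| = 5.8030
circle(B,10.00) ∩ circle(D,9.00): a=4.5386, h=8.9107
  candidates: C₊=(-3.0509,5.5933) cross=51.709; C₋=(9.2166,-7.3340) cross=-51.709
  mode - wants cross < 0 → take C=(9.2166,-7.3340) (cross=-51.709)
ex = (C−B)/|BC| = (0.9426,-0.3339); ey = (0.3339,0.9426)
P = B + 0.69·ex + 1.81·ey = (1.0455,-2.5188)

1.05 -2.52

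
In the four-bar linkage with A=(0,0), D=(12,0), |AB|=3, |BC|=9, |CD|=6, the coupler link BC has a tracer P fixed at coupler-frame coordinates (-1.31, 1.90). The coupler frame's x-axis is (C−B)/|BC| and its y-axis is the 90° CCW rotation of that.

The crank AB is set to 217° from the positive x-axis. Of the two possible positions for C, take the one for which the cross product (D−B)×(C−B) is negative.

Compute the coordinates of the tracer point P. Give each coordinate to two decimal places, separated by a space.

-3.54 0.20

A=(0,0), D=(12.00,0)
B = A + 3.00·(cos217°, sin217°) = (-2.3959, -1.8054)
|BD| = 14.5087
circle(B,9.00) ∩ circle(D,6.00): a=8.8051, h=1.8627
  candidates: C₊=(6.1090,1.1385) cross=27.025; C₋=(6.5726,-2.5579) cross=-27.025
  mode - wants cross < 0 → take C=(6.5726,-2.5579) (cross=-27.025)
ex = (C−B)/|BC| = (0.9965,-0.0836); ey = (0.0836,0.9965)
P = B + -1.31·ex + 1.90·ey = (-3.5425,0.1974)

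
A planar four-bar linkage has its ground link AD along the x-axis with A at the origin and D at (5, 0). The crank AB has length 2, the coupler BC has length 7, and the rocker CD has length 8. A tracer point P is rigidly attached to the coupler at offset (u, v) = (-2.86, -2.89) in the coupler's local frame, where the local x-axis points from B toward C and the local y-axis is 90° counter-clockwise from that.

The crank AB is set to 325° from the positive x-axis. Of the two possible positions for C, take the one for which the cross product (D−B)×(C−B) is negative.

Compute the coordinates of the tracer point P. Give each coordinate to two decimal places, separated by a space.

-1.93 0.80

A=(0,0), D=(5.00,0)
B = A + 2.00·(cos325°, sin325°) = (1.6383, -1.1472)
|BD| = 3.5520
circle(B,7.00) ∩ circle(D,8.00): a=-0.3354, h=6.9920
  candidates: C₊=(-0.9373,5.3618) cross=24.836; C₋=(3.5789,-7.8728) cross=-24.836
  mode - wants cross < 0 → take C=(3.5789,-7.8728) (cross=-24.836)
ex = (C−B)/|BC| = (0.2772,-0.9608); ey = (0.9608,0.2772)
P = B + -2.86·ex + -2.89·ey = (-1.9313,0.7995)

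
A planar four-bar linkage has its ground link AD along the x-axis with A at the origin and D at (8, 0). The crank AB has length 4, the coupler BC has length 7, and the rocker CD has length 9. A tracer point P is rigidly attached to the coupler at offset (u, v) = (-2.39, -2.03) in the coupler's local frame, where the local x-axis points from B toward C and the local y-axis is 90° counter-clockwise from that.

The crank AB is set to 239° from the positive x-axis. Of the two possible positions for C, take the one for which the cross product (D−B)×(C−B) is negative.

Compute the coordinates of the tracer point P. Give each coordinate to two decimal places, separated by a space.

A=(0,0), D=(8.00,0)
B = A + 4.00·(cos239°, sin239°) = (-2.0602, -3.4287)
|BD| = 10.6284
circle(B,7.00) ∩ circle(D,9.00): a=3.8088, h=5.8731
  candidates: C₊=(-0.3496,3.3591) cross=62.421; C₋=(3.4396,-7.7591) cross=-62.421
  mode - wants cross < 0 → take C=(3.4396,-7.7591) (cross=-62.421)
ex = (C−B)/|BC| = (0.7857,-0.6186); ey = (0.6186,0.7857)
P = B + -2.39·ex + -2.03·ey = (-5.1938,-3.5451)

-5.19 -3.55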